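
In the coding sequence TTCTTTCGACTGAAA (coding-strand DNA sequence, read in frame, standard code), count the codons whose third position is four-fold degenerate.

2

Codon 1 TTC (Phe): third position 2-fold.
Codon 2 TTT (Phe): third position 2-fold.
Codon 3 CGA (Arg): third position 4-fold.
Codon 4 CTG (Leu): third position 4-fold.
Codon 5 AAA (Lys): third position 2-fold.
Four-fold degenerate third positions: 2.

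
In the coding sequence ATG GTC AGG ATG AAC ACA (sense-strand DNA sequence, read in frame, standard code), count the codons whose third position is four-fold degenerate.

2

Codon 1 ATG (Met): third position 1-fold.
Codon 2 GTC (Val): third position 4-fold.
Codon 3 AGG (Arg): third position 2-fold.
Codon 4 ATG (Met): third position 1-fold.
Codon 5 AAC (Asn): third position 2-fold.
Codon 6 ACA (Thr): third position 4-fold.
Four-fold degenerate third positions: 2.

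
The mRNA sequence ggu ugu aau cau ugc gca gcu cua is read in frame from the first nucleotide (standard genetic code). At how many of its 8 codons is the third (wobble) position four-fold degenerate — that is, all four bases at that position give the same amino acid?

Codon 1 GGU (Gly): third position 4-fold.
Codon 2 UGU (Cys): third position 2-fold.
Codon 3 AAU (Asn): third position 2-fold.
Codon 4 CAU (His): third position 2-fold.
Codon 5 UGC (Cys): third position 2-fold.
Codon 6 GCA (Ala): third position 4-fold.
Codon 7 GCU (Ala): third position 4-fold.
Codon 8 CUA (Leu): third position 4-fold.
Four-fold degenerate third positions: 4.

4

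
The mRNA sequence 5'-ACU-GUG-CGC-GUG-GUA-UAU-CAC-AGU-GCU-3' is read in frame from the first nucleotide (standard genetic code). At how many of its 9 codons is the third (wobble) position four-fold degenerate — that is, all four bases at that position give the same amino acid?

Codon 1 ACU (Thr): third position 4-fold.
Codon 2 GUG (Val): third position 4-fold.
Codon 3 CGC (Arg): third position 4-fold.
Codon 4 GUG (Val): third position 4-fold.
Codon 5 GUA (Val): third position 4-fold.
Codon 6 UAU (Tyr): third position 2-fold.
Codon 7 CAC (His): third position 2-fold.
Codon 8 AGU (Ser): third position 2-fold.
Codon 9 GCU (Ala): third position 4-fold.
Four-fold degenerate third positions: 6.

6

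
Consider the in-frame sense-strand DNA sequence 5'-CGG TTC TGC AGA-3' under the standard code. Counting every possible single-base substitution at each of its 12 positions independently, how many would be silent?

8

Codon 1 (CGG, Arg): 4 synonymous substitutions.
Codon 2 (TTC, Phe): 1 synonymous substitution.
Codon 3 (TGC, Cys): 1 synonymous substitution.
Codon 4 (AGA, Arg): 2 synonymous substitutions.
Total: 4 + 1 + 1 + 2 = 8.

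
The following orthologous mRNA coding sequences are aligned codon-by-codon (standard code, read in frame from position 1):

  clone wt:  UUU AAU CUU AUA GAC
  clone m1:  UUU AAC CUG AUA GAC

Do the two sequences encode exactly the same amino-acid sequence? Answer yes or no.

Codon 1: UUU Phe / UUU Phe — identical.
Codon 2: AAU Asn / AAC Asn — synonymous.
Codon 3: CUU Leu / CUG Leu — synonymous.
Codon 4: AUA Ile / AUA Ile — identical.
Codon 5: GAC Asp / GAC Asp — identical.
Nonsynonymous differences: 0 → same protein.

yes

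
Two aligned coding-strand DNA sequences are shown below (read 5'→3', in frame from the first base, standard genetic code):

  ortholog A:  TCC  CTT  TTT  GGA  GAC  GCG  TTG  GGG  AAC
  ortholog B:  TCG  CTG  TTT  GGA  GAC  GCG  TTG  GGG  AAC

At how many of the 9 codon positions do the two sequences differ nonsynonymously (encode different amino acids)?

0

Codon 1: TCC Ser / TCG Ser — synonymous.
Codon 2: CTT Leu / CTG Leu — synonymous.
Codon 3: TTT Phe / TTT Phe — identical.
Codon 4: GGA Gly / GGA Gly — identical.
Codon 5: GAC Asp / GAC Asp — identical.
Codon 6: GCG Ala / GCG Ala — identical.
Codon 7: TTG Leu / TTG Leu — identical.
Codon 8: GGG Gly / GGG Gly — identical.
Codon 9: AAC Asn / AAC Asn — identical.
Nonsynonymous differences: 0.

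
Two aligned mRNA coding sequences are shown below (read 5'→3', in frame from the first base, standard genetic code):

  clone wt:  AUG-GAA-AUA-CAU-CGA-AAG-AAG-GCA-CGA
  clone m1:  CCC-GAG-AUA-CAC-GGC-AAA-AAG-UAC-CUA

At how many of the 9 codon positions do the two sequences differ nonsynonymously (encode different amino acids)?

Codon 1: AUG Met / CCC Pro — nonsynonymous.
Codon 2: GAA Glu / GAG Glu — synonymous.
Codon 3: AUA Ile / AUA Ile — identical.
Codon 4: CAU His / CAC His — synonymous.
Codon 5: CGA Arg / GGC Gly — nonsynonymous.
Codon 6: AAG Lys / AAA Lys — synonymous.
Codon 7: AAG Lys / AAG Lys — identical.
Codon 8: GCA Ala / UAC Tyr — nonsynonymous.
Codon 9: CGA Arg / CUA Leu — nonsynonymous.
Nonsynonymous differences: 4.

4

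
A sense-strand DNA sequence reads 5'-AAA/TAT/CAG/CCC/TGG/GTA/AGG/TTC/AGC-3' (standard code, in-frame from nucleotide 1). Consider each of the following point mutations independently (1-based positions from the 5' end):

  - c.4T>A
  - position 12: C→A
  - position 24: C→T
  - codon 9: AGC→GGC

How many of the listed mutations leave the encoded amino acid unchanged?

2

Codon 2: TAT (Tyr) → AAT (Asn) — missense.
Codon 4: CCC (Pro) → CCA (Pro) — synonymous.
Codon 8: TTC (Phe) → TTT (Phe) — synonymous.
Codon 9: AGC (Ser) → GGC (Gly) — missense.
Synonymous: 2 of 4.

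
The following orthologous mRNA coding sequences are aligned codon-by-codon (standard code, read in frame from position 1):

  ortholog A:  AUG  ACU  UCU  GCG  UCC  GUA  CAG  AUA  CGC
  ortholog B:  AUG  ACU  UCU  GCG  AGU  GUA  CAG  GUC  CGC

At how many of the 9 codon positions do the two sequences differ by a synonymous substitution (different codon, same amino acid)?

Codon 1: AUG Met / AUG Met — identical.
Codon 2: ACU Thr / ACU Thr — identical.
Codon 3: UCU Ser / UCU Ser — identical.
Codon 4: GCG Ala / GCG Ala — identical.
Codon 5: UCC Ser / AGU Ser — synonymous.
Codon 6: GUA Val / GUA Val — identical.
Codon 7: CAG Gln / CAG Gln — identical.
Codon 8: AUA Ile / GUC Val — nonsynonymous.
Codon 9: CGC Arg / CGC Arg — identical.
Synonymous differences: 1.

1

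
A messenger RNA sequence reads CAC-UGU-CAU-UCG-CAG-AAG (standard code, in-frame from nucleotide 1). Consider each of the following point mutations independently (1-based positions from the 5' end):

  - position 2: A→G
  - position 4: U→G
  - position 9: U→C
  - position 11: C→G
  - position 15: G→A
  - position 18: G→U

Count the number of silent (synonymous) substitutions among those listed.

Codon 1: CAC (His) → CGC (Arg) — missense.
Codon 2: UGU (Cys) → GGU (Gly) — missense.
Codon 3: CAU (His) → CAC (His) — synonymous.
Codon 4: UCG (Ser) → UGG (Trp) — missense.
Codon 5: CAG (Gln) → CAA (Gln) — synonymous.
Codon 6: AAG (Lys) → AAU (Asn) — missense.
Synonymous: 2 of 6.

2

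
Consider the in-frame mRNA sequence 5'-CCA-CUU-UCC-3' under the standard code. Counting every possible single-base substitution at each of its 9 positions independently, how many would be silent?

9

Codon 1 (CCA, Pro): 3 synonymous substitutions.
Codon 2 (CUU, Leu): 3 synonymous substitutions.
Codon 3 (UCC, Ser): 3 synonymous substitutions.
Total: 3 + 3 + 3 = 9.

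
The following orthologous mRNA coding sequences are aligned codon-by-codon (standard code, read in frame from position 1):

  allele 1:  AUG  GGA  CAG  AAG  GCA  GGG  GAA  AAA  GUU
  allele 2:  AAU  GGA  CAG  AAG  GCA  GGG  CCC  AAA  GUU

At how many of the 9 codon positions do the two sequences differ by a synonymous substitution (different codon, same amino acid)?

Codon 1: AUG Met / AAU Asn — nonsynonymous.
Codon 2: GGA Gly / GGA Gly — identical.
Codon 3: CAG Gln / CAG Gln — identical.
Codon 4: AAG Lys / AAG Lys — identical.
Codon 5: GCA Ala / GCA Ala — identical.
Codon 6: GGG Gly / GGG Gly — identical.
Codon 7: GAA Glu / CCC Pro — nonsynonymous.
Codon 8: AAA Lys / AAA Lys — identical.
Codon 9: GUU Val / GUU Val — identical.
Synonymous differences: 0.

0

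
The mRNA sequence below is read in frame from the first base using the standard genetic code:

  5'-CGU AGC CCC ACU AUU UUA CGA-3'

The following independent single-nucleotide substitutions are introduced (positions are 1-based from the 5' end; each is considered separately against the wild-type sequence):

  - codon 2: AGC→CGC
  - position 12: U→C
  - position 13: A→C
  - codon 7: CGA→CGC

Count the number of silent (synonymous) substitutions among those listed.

Codon 2: AGC (Ser) → CGC (Arg) — missense.
Codon 4: ACU (Thr) → ACC (Thr) — synonymous.
Codon 5: AUU (Ile) → CUU (Leu) — missense.
Codon 7: CGA (Arg) → CGC (Arg) — synonymous.
Synonymous: 2 of 4.

2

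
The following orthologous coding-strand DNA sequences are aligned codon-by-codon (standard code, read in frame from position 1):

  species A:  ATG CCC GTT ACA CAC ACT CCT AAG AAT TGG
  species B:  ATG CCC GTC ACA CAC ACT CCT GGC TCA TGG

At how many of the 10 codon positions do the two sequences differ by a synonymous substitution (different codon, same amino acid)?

Codon 1: ATG Met / ATG Met — identical.
Codon 2: CCC Pro / CCC Pro — identical.
Codon 3: GTT Val / GTC Val — synonymous.
Codon 4: ACA Thr / ACA Thr — identical.
Codon 5: CAC His / CAC His — identical.
Codon 6: ACT Thr / ACT Thr — identical.
Codon 7: CCT Pro / CCT Pro — identical.
Codon 8: AAG Lys / GGC Gly — nonsynonymous.
Codon 9: AAT Asn / TCA Ser — nonsynonymous.
Codon 10: TGG Trp / TGG Trp — identical.
Synonymous differences: 1.

1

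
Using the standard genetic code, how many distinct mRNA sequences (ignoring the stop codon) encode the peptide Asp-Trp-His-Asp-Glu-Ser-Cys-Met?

Asp: 2 codons.
Trp: 1 codon.
His: 2 codons.
Asp: 2 codons.
Glu: 2 codons.
Ser: 6 codons.
Cys: 2 codons.
Met: 1 codon.
2 × 1 × 2 × 2 × 2 × 6 × 2 × 1 = 192.

192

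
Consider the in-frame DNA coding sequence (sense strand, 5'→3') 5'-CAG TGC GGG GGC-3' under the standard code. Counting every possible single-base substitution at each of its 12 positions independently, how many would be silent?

8

Codon 1 (CAG, Gln): 1 synonymous substitution.
Codon 2 (TGC, Cys): 1 synonymous substitution.
Codon 3 (GGG, Gly): 3 synonymous substitutions.
Codon 4 (GGC, Gly): 3 synonymous substitutions.
Total: 1 + 1 + 3 + 3 = 8.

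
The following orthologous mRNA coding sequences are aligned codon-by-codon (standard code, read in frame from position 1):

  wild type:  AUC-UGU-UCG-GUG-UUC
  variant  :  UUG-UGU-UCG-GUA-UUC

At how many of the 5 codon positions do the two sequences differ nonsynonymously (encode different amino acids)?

1

Codon 1: AUC Ile / UUG Leu — nonsynonymous.
Codon 2: UGU Cys / UGU Cys — identical.
Codon 3: UCG Ser / UCG Ser — identical.
Codon 4: GUG Val / GUA Val — synonymous.
Codon 5: UUC Phe / UUC Phe — identical.
Nonsynonymous differences: 1.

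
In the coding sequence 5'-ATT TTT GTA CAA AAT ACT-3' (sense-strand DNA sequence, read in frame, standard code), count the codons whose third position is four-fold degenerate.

Codon 1 ATT (Ile): third position 3-fold.
Codon 2 TTT (Phe): third position 2-fold.
Codon 3 GTA (Val): third position 4-fold.
Codon 4 CAA (Gln): third position 2-fold.
Codon 5 AAT (Asn): third position 2-fold.
Codon 6 ACT (Thr): third position 4-fold.
Four-fold degenerate third positions: 2.

2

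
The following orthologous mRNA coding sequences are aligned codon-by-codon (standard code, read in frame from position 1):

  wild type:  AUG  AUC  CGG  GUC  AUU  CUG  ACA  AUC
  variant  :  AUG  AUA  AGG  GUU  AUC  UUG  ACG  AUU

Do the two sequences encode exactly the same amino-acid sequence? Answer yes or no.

yes

Codon 1: AUG Met / AUG Met — identical.
Codon 2: AUC Ile / AUA Ile — synonymous.
Codon 3: CGG Arg / AGG Arg — synonymous.
Codon 4: GUC Val / GUU Val — synonymous.
Codon 5: AUU Ile / AUC Ile — synonymous.
Codon 6: CUG Leu / UUG Leu — synonymous.
Codon 7: ACA Thr / ACG Thr — synonymous.
Codon 8: AUC Ile / AUU Ile — synonymous.
Nonsynonymous differences: 0 → same protein.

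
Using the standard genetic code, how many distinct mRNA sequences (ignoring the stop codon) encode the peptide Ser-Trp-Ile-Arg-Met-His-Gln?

Ser: 6 codons.
Trp: 1 codon.
Ile: 3 codons.
Arg: 6 codons.
Met: 1 codon.
His: 2 codons.
Gln: 2 codons.
6 × 1 × 3 × 6 × 1 × 2 × 2 = 432.

432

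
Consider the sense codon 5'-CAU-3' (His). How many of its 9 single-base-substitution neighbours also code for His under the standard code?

1

Position 1: none → 0 synonymous.
Position 2: none → 0 synonymous.
Position 3: CAC → 1 synonymous.
Total: 0 + 0 + 1 = 1.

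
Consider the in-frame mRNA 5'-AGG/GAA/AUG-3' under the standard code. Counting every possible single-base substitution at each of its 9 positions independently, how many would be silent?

Codon 1 (AGG, Arg): 2 synonymous substitutions.
Codon 2 (GAA, Glu): 1 synonymous substitution.
Codon 3 (AUG, Met): 0 synonymous substitutions.
Total: 2 + 1 + 0 = 3.

3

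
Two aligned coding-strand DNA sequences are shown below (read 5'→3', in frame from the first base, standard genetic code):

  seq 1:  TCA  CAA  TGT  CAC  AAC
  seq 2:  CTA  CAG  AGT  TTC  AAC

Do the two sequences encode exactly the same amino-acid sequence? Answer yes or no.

Codon 1: TCA Ser / CTA Leu — nonsynonymous.
Codon 2: CAA Gln / CAG Gln — synonymous.
Codon 3: TGT Cys / AGT Ser — nonsynonymous.
Codon 4: CAC His / TTC Phe — nonsynonymous.
Codon 5: AAC Asn / AAC Asn — identical.
Nonsynonymous differences: 3 → different protein.

no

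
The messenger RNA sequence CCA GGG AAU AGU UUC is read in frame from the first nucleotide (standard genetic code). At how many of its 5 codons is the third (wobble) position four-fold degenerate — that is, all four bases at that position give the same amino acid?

Codon 1 CCA (Pro): third position 4-fold.
Codon 2 GGG (Gly): third position 4-fold.
Codon 3 AAU (Asn): third position 2-fold.
Codon 4 AGU (Ser): third position 2-fold.
Codon 5 UUC (Phe): third position 2-fold.
Four-fold degenerate third positions: 2.

2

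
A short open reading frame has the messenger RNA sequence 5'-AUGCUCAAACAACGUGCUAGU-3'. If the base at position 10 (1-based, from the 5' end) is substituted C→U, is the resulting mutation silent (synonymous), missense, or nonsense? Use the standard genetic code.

nonsense

Position 10 falls in codon 4: CAA → Gln.
After the substitution the codon is UAA → Stop.
The new codon is a stop codon, so this is a nonsense mutation.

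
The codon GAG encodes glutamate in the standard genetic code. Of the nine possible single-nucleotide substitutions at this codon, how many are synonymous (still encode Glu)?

1

Position 1: none → 0 synonymous.
Position 2: none → 0 synonymous.
Position 3: GAA → 1 synonymous.
Total: 0 + 0 + 1 = 1.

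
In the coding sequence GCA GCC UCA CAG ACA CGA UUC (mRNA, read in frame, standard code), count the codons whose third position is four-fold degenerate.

5

Codon 1 GCA (Ala): third position 4-fold.
Codon 2 GCC (Ala): third position 4-fold.
Codon 3 UCA (Ser): third position 4-fold.
Codon 4 CAG (Gln): third position 2-fold.
Codon 5 ACA (Thr): third position 4-fold.
Codon 6 CGA (Arg): third position 4-fold.
Codon 7 UUC (Phe): third position 2-fold.
Four-fold degenerate third positions: 5.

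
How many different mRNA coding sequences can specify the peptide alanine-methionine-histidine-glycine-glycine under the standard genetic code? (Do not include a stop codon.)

128

Ala: 4 codons.
Met: 1 codon.
His: 2 codons.
Gly: 4 codons.
Gly: 4 codons.
4 × 1 × 2 × 4 × 4 = 128.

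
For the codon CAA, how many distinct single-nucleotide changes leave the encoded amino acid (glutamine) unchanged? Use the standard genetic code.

Position 1: none → 0 synonymous.
Position 2: none → 0 synonymous.
Position 3: CAG → 1 synonymous.
Total: 0 + 0 + 1 = 1.

1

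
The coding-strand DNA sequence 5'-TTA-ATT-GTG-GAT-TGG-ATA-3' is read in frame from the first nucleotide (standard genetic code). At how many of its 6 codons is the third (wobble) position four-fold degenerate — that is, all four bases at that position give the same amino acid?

1

Codon 1 TTA (Leu): third position 2-fold.
Codon 2 ATT (Ile): third position 3-fold.
Codon 3 GTG (Val): third position 4-fold.
Codon 4 GAT (Asp): third position 2-fold.
Codon 5 TGG (Trp): third position 1-fold.
Codon 6 ATA (Ile): third position 3-fold.
Four-fold degenerate third positions: 1.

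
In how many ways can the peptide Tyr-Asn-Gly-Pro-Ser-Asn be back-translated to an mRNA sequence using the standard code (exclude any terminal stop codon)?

Tyr: 2 codons.
Asn: 2 codons.
Gly: 4 codons.
Pro: 4 codons.
Ser: 6 codons.
Asn: 2 codons.
2 × 2 × 4 × 4 × 6 × 2 = 768.

768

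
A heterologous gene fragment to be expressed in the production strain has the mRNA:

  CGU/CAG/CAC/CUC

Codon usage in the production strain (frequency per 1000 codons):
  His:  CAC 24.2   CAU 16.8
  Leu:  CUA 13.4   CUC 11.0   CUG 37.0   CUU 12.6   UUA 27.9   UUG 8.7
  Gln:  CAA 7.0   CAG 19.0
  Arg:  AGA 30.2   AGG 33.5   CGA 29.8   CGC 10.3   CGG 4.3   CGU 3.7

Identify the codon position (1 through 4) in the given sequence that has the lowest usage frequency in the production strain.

Codon 1 CGU (Arg): 3.7 per 1000.
Codon 2 CAG (Gln): 19.0 per 1000.
Codon 3 CAC (His): 24.2 per 1000.
Codon 4 CUC (Leu): 11.0 per 1000.
Lowest frequency is 3.7 at codon 1.

1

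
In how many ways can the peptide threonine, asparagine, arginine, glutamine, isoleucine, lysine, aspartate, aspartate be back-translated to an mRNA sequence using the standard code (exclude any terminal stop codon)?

2304

Thr: 4 codons.
Asn: 2 codons.
Arg: 6 codons.
Gln: 2 codons.
Ile: 3 codons.
Lys: 2 codons.
Asp: 2 codons.
Asp: 2 codons.
4 × 2 × 6 × 2 × 3 × 2 × 2 × 2 = 2304.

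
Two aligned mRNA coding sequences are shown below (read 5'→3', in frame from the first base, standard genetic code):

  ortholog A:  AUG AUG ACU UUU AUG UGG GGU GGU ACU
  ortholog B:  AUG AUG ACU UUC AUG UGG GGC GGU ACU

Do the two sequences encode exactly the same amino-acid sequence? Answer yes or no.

Codon 1: AUG Met / AUG Met — identical.
Codon 2: AUG Met / AUG Met — identical.
Codon 3: ACU Thr / ACU Thr — identical.
Codon 4: UUU Phe / UUC Phe — synonymous.
Codon 5: AUG Met / AUG Met — identical.
Codon 6: UGG Trp / UGG Trp — identical.
Codon 7: GGU Gly / GGC Gly — synonymous.
Codon 8: GGU Gly / GGU Gly — identical.
Codon 9: ACU Thr / ACU Thr — identical.
Nonsynonymous differences: 0 → same protein.

yes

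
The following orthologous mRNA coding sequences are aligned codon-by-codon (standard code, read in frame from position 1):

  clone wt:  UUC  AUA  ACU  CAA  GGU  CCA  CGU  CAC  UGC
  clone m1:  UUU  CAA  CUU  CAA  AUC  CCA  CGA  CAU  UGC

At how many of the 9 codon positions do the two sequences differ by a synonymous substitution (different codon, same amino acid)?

3

Codon 1: UUC Phe / UUU Phe — synonymous.
Codon 2: AUA Ile / CAA Gln — nonsynonymous.
Codon 3: ACU Thr / CUU Leu — nonsynonymous.
Codon 4: CAA Gln / CAA Gln — identical.
Codon 5: GGU Gly / AUC Ile — nonsynonymous.
Codon 6: CCA Pro / CCA Pro — identical.
Codon 7: CGU Arg / CGA Arg — synonymous.
Codon 8: CAC His / CAU His — synonymous.
Codon 9: UGC Cys / UGC Cys — identical.
Synonymous differences: 3.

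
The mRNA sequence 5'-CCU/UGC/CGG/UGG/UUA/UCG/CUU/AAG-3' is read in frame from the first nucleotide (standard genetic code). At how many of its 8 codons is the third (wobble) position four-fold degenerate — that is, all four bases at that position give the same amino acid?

4

Codon 1 CCU (Pro): third position 4-fold.
Codon 2 UGC (Cys): third position 2-fold.
Codon 3 CGG (Arg): third position 4-fold.
Codon 4 UGG (Trp): third position 1-fold.
Codon 5 UUA (Leu): third position 2-fold.
Codon 6 UCG (Ser): third position 4-fold.
Codon 7 CUU (Leu): third position 4-fold.
Codon 8 AAG (Lys): third position 2-fold.
Four-fold degenerate third positions: 4.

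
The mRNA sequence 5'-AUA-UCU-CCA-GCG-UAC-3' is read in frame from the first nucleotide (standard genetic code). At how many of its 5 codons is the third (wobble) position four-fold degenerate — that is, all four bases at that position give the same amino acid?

3

Codon 1 AUA (Ile): third position 3-fold.
Codon 2 UCU (Ser): third position 4-fold.
Codon 3 CCA (Pro): third position 4-fold.
Codon 4 GCG (Ala): third position 4-fold.
Codon 5 UAC (Tyr): third position 2-fold.
Four-fold degenerate third positions: 3.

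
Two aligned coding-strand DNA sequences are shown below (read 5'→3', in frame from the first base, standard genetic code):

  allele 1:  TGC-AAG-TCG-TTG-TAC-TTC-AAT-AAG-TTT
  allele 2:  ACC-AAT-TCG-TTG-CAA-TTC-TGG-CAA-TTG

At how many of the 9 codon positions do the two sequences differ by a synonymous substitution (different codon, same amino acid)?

0

Codon 1: TGC Cys / ACC Thr — nonsynonymous.
Codon 2: AAG Lys / AAT Asn — nonsynonymous.
Codon 3: TCG Ser / TCG Ser — identical.
Codon 4: TTG Leu / TTG Leu — identical.
Codon 5: TAC Tyr / CAA Gln — nonsynonymous.
Codon 6: TTC Phe / TTC Phe — identical.
Codon 7: AAT Asn / TGG Trp — nonsynonymous.
Codon 8: AAG Lys / CAA Gln — nonsynonymous.
Codon 9: TTT Phe / TTG Leu — nonsynonymous.
Synonymous differences: 0.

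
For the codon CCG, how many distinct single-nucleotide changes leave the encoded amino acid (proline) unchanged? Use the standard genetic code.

3

Position 1: none → 0 synonymous.
Position 2: none → 0 synonymous.
Position 3: CCU, CCC, CCA → 3 synonymous.
Total: 0 + 0 + 3 = 3.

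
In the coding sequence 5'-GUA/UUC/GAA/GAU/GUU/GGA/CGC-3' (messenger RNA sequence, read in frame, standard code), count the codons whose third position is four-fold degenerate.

Codon 1 GUA (Val): third position 4-fold.
Codon 2 UUC (Phe): third position 2-fold.
Codon 3 GAA (Glu): third position 2-fold.
Codon 4 GAU (Asp): third position 2-fold.
Codon 5 GUU (Val): third position 4-fold.
Codon 6 GGA (Gly): third position 4-fold.
Codon 7 CGC (Arg): third position 4-fold.
Four-fold degenerate third positions: 4.

4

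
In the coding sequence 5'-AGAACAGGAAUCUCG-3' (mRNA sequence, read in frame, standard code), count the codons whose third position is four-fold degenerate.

Codon 1 AGA (Arg): third position 2-fold.
Codon 2 ACA (Thr): third position 4-fold.
Codon 3 GGA (Gly): third position 4-fold.
Codon 4 AUC (Ile): third position 3-fold.
Codon 5 UCG (Ser): third position 4-fold.
Four-fold degenerate third positions: 3.

3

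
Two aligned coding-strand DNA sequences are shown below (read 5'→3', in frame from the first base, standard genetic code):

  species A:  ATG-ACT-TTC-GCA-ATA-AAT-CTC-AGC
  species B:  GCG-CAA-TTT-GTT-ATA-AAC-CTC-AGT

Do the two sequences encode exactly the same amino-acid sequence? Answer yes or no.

no

Codon 1: ATG Met / GCG Ala — nonsynonymous.
Codon 2: ACT Thr / CAA Gln — nonsynonymous.
Codon 3: TTC Phe / TTT Phe — synonymous.
Codon 4: GCA Ala / GTT Val — nonsynonymous.
Codon 5: ATA Ile / ATA Ile — identical.
Codon 6: AAT Asn / AAC Asn — synonymous.
Codon 7: CTC Leu / CTC Leu — identical.
Codon 8: AGC Ser / AGT Ser — synonymous.
Nonsynonymous differences: 3 → different protein.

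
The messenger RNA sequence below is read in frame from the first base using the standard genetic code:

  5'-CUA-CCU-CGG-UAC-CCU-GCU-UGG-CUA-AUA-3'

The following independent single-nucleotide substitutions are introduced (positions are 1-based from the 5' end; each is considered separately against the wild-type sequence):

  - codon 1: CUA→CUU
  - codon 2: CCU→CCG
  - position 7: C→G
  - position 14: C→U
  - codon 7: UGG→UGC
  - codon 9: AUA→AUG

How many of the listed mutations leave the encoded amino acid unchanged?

Codon 1: CUA (Leu) → CUU (Leu) — synonymous.
Codon 2: CCU (Pro) → CCG (Pro) — synonymous.
Codon 3: CGG (Arg) → GGG (Gly) — missense.
Codon 5: CCU (Pro) → CUU (Leu) — missense.
Codon 7: UGG (Trp) → UGC (Cys) — missense.
Codon 9: AUA (Ile) → AUG (Met) — missense.
Synonymous: 2 of 6.

2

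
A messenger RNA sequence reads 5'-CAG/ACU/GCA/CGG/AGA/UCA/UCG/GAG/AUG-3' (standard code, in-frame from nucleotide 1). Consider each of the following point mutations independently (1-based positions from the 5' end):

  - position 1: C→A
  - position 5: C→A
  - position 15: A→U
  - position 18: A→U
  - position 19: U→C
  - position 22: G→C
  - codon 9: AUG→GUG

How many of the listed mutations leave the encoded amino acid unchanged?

Codon 1: CAG (Gln) → AAG (Lys) — missense.
Codon 2: ACU (Thr) → AAU (Asn) — missense.
Codon 5: AGA (Arg) → AGU (Ser) — missense.
Codon 6: UCA (Ser) → UCU (Ser) — synonymous.
Codon 7: UCG (Ser) → CCG (Pro) — missense.
Codon 8: GAG (Glu) → CAG (Gln) — missense.
Codon 9: AUG (Met) → GUG (Val) — missense.
Synonymous: 1 of 7.

1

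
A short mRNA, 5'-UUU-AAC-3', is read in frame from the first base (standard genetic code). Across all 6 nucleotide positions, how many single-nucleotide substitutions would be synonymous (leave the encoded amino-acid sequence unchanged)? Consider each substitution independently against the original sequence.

2

Codon 1 (UUU, Phe): 1 synonymous substitution.
Codon 2 (AAC, Asn): 1 synonymous substitution.
Total: 1 + 1 = 2.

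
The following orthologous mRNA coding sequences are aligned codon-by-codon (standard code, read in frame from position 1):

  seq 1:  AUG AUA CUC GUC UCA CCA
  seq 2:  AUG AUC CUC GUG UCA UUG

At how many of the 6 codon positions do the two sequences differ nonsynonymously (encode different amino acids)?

1

Codon 1: AUG Met / AUG Met — identical.
Codon 2: AUA Ile / AUC Ile — synonymous.
Codon 3: CUC Leu / CUC Leu — identical.
Codon 4: GUC Val / GUG Val — synonymous.
Codon 5: UCA Ser / UCA Ser — identical.
Codon 6: CCA Pro / UUG Leu — nonsynonymous.
Nonsynonymous differences: 1.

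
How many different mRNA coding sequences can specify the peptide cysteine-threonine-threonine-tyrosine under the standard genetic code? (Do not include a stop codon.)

64

Cys: 2 codons.
Thr: 4 codons.
Thr: 4 codons.
Tyr: 2 codons.
2 × 4 × 4 × 2 = 64.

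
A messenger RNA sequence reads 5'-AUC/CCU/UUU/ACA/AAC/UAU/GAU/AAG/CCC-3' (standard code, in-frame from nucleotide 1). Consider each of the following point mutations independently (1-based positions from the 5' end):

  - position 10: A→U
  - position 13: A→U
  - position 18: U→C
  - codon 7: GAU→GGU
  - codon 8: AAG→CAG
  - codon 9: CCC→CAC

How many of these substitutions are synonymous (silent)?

Codon 4: ACA (Thr) → UCA (Ser) — missense.
Codon 5: AAC (Asn) → UAC (Tyr) — missense.
Codon 6: UAU (Tyr) → UAC (Tyr) — synonymous.
Codon 7: GAU (Asp) → GGU (Gly) — missense.
Codon 8: AAG (Lys) → CAG (Gln) — missense.
Codon 9: CCC (Pro) → CAC (His) — missense.
Synonymous: 1 of 6.

1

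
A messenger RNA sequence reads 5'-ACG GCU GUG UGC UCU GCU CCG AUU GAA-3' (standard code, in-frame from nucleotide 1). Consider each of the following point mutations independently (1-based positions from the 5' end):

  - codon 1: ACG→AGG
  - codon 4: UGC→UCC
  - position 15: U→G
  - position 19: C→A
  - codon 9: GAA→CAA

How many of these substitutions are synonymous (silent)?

1

Codon 1: ACG (Thr) → AGG (Arg) — missense.
Codon 4: UGC (Cys) → UCC (Ser) — missense.
Codon 5: UCU (Ser) → UCG (Ser) — synonymous.
Codon 7: CCG (Pro) → ACG (Thr) — missense.
Codon 9: GAA (Glu) → CAA (Gln) — missense.
Synonymous: 1 of 5.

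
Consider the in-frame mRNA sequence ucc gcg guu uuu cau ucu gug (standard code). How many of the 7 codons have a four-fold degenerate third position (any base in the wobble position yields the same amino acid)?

Codon 1 UCC (Ser): third position 4-fold.
Codon 2 GCG (Ala): third position 4-fold.
Codon 3 GUU (Val): third position 4-fold.
Codon 4 UUU (Phe): third position 2-fold.
Codon 5 CAU (His): third position 2-fold.
Codon 6 UCU (Ser): third position 4-fold.
Codon 7 GUG (Val): third position 4-fold.
Four-fold degenerate third positions: 5.

5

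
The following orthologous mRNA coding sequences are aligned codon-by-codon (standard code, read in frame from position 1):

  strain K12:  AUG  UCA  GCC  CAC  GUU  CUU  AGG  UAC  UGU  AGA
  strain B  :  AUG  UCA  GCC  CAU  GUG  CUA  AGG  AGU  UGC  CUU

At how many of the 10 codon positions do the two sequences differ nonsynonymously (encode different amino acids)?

2

Codon 1: AUG Met / AUG Met — identical.
Codon 2: UCA Ser / UCA Ser — identical.
Codon 3: GCC Ala / GCC Ala — identical.
Codon 4: CAC His / CAU His — synonymous.
Codon 5: GUU Val / GUG Val — synonymous.
Codon 6: CUU Leu / CUA Leu — synonymous.
Codon 7: AGG Arg / AGG Arg — identical.
Codon 8: UAC Tyr / AGU Ser — nonsynonymous.
Codon 9: UGU Cys / UGC Cys — synonymous.
Codon 10: AGA Arg / CUU Leu — nonsynonymous.
Nonsynonymous differences: 2.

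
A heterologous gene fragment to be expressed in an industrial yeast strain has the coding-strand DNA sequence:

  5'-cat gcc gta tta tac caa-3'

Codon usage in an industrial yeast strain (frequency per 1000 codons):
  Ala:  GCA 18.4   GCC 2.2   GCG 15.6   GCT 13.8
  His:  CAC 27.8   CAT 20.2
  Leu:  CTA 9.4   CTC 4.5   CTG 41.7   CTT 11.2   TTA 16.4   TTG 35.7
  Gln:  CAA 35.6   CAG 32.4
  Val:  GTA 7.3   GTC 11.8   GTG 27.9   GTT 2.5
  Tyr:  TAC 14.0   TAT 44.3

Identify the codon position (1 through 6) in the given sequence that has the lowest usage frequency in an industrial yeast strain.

Codon 1 CAT (His): 20.2 per 1000.
Codon 2 GCC (Ala): 2.2 per 1000.
Codon 3 GTA (Val): 7.3 per 1000.
Codon 4 TTA (Leu): 16.4 per 1000.
Codon 5 TAC (Tyr): 14.0 per 1000.
Codon 6 CAA (Gln): 35.6 per 1000.
Lowest frequency is 2.2 at codon 2.

2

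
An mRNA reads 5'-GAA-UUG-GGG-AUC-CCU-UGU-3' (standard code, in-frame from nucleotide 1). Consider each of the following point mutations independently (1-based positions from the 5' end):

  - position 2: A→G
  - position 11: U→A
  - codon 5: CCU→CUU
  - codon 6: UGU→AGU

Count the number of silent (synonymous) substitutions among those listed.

Codon 1: GAA (Glu) → GGA (Gly) — missense.
Codon 4: AUC (Ile) → AAC (Asn) — missense.
Codon 5: CCU (Pro) → CUU (Leu) — missense.
Codon 6: UGU (Cys) → AGU (Ser) — missense.
Synonymous: 0 of 4.

0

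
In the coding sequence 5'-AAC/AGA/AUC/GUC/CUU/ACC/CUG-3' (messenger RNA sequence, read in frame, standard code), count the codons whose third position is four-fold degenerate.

Codon 1 AAC (Asn): third position 2-fold.
Codon 2 AGA (Arg): third position 2-fold.
Codon 3 AUC (Ile): third position 3-fold.
Codon 4 GUC (Val): third position 4-fold.
Codon 5 CUU (Leu): third position 4-fold.
Codon 6 ACC (Thr): third position 4-fold.
Codon 7 CUG (Leu): third position 4-fold.
Four-fold degenerate third positions: 4.

4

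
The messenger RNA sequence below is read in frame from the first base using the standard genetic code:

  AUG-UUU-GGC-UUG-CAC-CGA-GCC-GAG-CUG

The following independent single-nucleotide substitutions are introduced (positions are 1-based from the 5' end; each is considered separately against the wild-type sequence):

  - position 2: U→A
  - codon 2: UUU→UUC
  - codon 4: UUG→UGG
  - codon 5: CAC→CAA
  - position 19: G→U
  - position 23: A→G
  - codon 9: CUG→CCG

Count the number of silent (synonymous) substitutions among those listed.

Codon 1: AUG (Met) → AAG (Lys) — missense.
Codon 2: UUU (Phe) → UUC (Phe) — synonymous.
Codon 4: UUG (Leu) → UGG (Trp) — missense.
Codon 5: CAC (His) → CAA (Gln) — missense.
Codon 7: GCC (Ala) → UCC (Ser) — missense.
Codon 8: GAG (Glu) → GGG (Gly) — missense.
Codon 9: CUG (Leu) → CCG (Pro) — missense.
Synonymous: 1 of 7.

1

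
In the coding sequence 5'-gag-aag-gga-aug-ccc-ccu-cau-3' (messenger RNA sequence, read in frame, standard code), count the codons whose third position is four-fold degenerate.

3

Codon 1 GAG (Glu): third position 2-fold.
Codon 2 AAG (Lys): third position 2-fold.
Codon 3 GGA (Gly): third position 4-fold.
Codon 4 AUG (Met): third position 1-fold.
Codon 5 CCC (Pro): third position 4-fold.
Codon 6 CCU (Pro): third position 4-fold.
Codon 7 CAU (His): third position 2-fold.
Four-fold degenerate third positions: 3.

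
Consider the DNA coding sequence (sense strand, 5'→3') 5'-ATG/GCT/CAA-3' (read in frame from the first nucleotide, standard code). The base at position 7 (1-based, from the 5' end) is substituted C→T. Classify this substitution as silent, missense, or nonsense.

Position 7 falls in codon 3: CAA → Gln.
After the substitution the codon is TAA → Stop.
The new codon is a stop codon, so this is a nonsense mutation.

nonsense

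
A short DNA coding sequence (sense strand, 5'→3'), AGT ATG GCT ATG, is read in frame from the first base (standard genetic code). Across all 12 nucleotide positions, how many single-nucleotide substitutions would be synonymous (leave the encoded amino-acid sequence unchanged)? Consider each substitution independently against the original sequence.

Codon 1 (AGT, Ser): 1 synonymous substitution.
Codon 2 (ATG, Met): 0 synonymous substitutions.
Codon 3 (GCT, Ala): 3 synonymous substitutions.
Codon 4 (ATG, Met): 0 synonymous substitutions.
Total: 1 + 0 + 3 + 0 = 4.

4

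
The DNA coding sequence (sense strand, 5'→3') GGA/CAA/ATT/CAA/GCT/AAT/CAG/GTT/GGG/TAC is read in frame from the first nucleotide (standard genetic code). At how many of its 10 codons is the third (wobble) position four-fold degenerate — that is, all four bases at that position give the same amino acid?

Codon 1 GGA (Gly): third position 4-fold.
Codon 2 CAA (Gln): third position 2-fold.
Codon 3 ATT (Ile): third position 3-fold.
Codon 4 CAA (Gln): third position 2-fold.
Codon 5 GCT (Ala): third position 4-fold.
Codon 6 AAT (Asn): third position 2-fold.
Codon 7 CAG (Gln): third position 2-fold.
Codon 8 GTT (Val): third position 4-fold.
Codon 9 GGG (Gly): third position 4-fold.
Codon 10 TAC (Tyr): third position 2-fold.
Four-fold degenerate third positions: 4.

4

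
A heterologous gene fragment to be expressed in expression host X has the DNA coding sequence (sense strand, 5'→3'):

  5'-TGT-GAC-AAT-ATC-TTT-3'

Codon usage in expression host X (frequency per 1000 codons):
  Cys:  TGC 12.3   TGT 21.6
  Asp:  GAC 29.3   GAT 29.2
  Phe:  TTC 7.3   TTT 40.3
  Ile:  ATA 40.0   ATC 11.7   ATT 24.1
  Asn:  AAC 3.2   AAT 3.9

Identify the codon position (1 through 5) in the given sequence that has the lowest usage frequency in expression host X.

3

Codon 1 TGT (Cys): 21.6 per 1000.
Codon 2 GAC (Asp): 29.3 per 1000.
Codon 3 AAT (Asn): 3.9 per 1000.
Codon 4 ATC (Ile): 11.7 per 1000.
Codon 5 TTT (Phe): 40.3 per 1000.
Lowest frequency is 3.9 at codon 3.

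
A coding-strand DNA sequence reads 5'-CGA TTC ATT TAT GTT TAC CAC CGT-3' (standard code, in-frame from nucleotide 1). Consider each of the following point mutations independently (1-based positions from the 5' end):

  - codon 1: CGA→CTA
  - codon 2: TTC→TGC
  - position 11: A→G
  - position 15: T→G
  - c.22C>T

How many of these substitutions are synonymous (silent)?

1

Codon 1: CGA (Arg) → CTA (Leu) — missense.
Codon 2: TTC (Phe) → TGC (Cys) — missense.
Codon 4: TAT (Tyr) → TGT (Cys) — missense.
Codon 5: GTT (Val) → GTG (Val) — synonymous.
Codon 8: CGT (Arg) → TGT (Cys) — missense.
Synonymous: 1 of 5.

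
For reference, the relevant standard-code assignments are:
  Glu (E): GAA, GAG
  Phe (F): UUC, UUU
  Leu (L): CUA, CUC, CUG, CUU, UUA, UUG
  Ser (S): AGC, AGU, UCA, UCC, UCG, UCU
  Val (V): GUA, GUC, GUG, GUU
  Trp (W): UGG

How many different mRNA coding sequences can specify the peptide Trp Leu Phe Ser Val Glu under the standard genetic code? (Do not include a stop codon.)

576

Trp: 1 codon.
Leu: 6 codons.
Phe: 2 codons.
Ser: 6 codons.
Val: 4 codons.
Glu: 2 codons.
1 × 6 × 2 × 6 × 4 × 2 = 576.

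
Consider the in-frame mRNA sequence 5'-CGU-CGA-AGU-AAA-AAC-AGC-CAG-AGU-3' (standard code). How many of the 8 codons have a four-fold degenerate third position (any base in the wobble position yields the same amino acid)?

Codon 1 CGU (Arg): third position 4-fold.
Codon 2 CGA (Arg): third position 4-fold.
Codon 3 AGU (Ser): third position 2-fold.
Codon 4 AAA (Lys): third position 2-fold.
Codon 5 AAC (Asn): third position 2-fold.
Codon 6 AGC (Ser): third position 2-fold.
Codon 7 CAG (Gln): third position 2-fold.
Codon 8 AGU (Ser): third position 2-fold.
Four-fold degenerate third positions: 2.

2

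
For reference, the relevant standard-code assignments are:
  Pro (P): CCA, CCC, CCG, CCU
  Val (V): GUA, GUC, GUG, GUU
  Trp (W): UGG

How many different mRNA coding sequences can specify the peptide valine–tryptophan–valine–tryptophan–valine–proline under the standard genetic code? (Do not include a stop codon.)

256

Val: 4 codons.
Trp: 1 codon.
Val: 4 codons.
Trp: 1 codon.
Val: 4 codons.
Pro: 4 codons.
4 × 1 × 4 × 1 × 4 × 4 = 256.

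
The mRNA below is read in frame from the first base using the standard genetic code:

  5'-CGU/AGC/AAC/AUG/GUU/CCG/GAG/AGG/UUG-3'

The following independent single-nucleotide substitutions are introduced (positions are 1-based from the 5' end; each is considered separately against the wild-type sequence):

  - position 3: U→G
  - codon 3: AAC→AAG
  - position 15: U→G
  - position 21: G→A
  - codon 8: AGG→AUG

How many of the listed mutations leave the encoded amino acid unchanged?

Codon 1: CGU (Arg) → CGG (Arg) — synonymous.
Codon 3: AAC (Asn) → AAG (Lys) — missense.
Codon 5: GUU (Val) → GUG (Val) — synonymous.
Codon 7: GAG (Glu) → GAA (Glu) — synonymous.
Codon 8: AGG (Arg) → AUG (Met) — missense.
Synonymous: 3 of 5.

3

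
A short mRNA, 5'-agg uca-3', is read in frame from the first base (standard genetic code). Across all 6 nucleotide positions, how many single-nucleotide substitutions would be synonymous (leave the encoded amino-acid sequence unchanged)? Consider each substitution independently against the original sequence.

5

Codon 1 (AGG, Arg): 2 synonymous substitutions.
Codon 2 (UCA, Ser): 3 synonymous substitutions.
Total: 2 + 3 = 5.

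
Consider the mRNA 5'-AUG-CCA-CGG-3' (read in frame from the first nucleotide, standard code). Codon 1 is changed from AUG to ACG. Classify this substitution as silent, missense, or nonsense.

missense

Position 2 falls in codon 1: AUG → Met.
After the substitution the codon is ACG → Thr.
Met ≠ Thr, so this is a missense mutation.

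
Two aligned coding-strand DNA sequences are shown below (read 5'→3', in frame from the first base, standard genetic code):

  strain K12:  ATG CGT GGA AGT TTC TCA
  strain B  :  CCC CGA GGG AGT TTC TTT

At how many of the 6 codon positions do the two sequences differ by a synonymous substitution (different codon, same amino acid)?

Codon 1: ATG Met / CCC Pro — nonsynonymous.
Codon 2: CGT Arg / CGA Arg — synonymous.
Codon 3: GGA Gly / GGG Gly — synonymous.
Codon 4: AGT Ser / AGT Ser — identical.
Codon 5: TTC Phe / TTC Phe — identical.
Codon 6: TCA Ser / TTT Phe — nonsynonymous.
Synonymous differences: 2.

2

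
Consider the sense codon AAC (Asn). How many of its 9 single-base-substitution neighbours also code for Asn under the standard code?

1

Position 1: none → 0 synonymous.
Position 2: none → 0 synonymous.
Position 3: AAU → 1 synonymous.
Total: 0 + 0 + 1 = 1.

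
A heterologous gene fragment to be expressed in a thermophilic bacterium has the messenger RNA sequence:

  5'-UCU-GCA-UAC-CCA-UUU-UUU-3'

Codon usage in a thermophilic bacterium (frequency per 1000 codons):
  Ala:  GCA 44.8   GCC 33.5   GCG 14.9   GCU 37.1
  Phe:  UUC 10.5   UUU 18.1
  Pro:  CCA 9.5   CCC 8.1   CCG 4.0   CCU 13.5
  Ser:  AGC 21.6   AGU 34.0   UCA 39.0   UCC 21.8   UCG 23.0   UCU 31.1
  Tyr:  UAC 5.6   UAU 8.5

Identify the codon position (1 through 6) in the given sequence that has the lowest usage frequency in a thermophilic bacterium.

Codon 1 UCU (Ser): 31.1 per 1000.
Codon 2 GCA (Ala): 44.8 per 1000.
Codon 3 UAC (Tyr): 5.6 per 1000.
Codon 4 CCA (Pro): 9.5 per 1000.
Codon 5 UUU (Phe): 18.1 per 1000.
Codon 6 UUU (Phe): 18.1 per 1000.
Lowest frequency is 5.6 at codon 3.

3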